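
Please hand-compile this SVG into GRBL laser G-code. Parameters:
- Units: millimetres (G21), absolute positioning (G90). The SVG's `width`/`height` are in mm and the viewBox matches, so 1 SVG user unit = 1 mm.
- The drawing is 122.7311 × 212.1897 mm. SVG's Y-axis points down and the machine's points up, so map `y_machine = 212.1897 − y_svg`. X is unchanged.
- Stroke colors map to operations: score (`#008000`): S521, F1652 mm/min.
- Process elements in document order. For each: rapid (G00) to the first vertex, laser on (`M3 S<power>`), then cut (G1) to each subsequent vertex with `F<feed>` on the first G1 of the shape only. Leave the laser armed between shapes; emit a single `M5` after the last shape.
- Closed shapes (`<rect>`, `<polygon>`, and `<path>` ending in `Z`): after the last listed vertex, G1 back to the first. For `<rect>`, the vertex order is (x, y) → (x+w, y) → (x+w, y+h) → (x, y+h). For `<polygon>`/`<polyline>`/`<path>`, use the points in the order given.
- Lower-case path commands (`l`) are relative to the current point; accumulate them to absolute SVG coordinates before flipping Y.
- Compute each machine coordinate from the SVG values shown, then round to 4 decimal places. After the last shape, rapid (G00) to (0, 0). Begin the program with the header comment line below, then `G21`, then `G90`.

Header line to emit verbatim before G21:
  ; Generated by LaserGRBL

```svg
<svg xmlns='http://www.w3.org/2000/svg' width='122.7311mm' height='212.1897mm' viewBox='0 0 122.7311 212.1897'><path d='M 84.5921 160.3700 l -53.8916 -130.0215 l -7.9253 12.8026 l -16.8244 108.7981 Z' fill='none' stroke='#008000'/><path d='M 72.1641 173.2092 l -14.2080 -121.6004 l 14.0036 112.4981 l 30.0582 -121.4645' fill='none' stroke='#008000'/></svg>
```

; Generated by LaserGRBL
G21
G90
G00 X84.5921 Y51.8197
M3 S521
G1 X30.7005 Y181.8412 F1652
G1 X22.7752 Y169.0386
G1 X5.9508 Y60.2405
G1 X84.5921 Y51.8197
G00 X72.1641 Y38.9805
M3 S521
G1 X57.9561 Y160.5809 F1652
G1 X71.9597 Y48.0828
G1 X102.0179 Y169.5473
M5
G00 X0.0000 Y0.0000

viewBox `0 0 122.7311 212.1897` with mm width/height → 1 unit = 1 mm. Flip: y_m = 212.1897 − y_svg.

**Shape 1** — `<path>` closed polygon, stroke `#008000` → score (S521, F1652). Machine vertices: (84.5921,51.8197) → (30.7005,181.8412) → (22.7752,169.0386) → (5.9508,60.2405) → (84.5921,51.8197). Closed: final G1 returns to the first vertex.

**Shape 2** — `<path>` open polyline, stroke `#008000` → score (S521, F1652). Machine vertices: (72.1641,38.9805) → (57.9561,160.5809) → (71.9597,48.0828) → (102.0179,169.5473). Open path.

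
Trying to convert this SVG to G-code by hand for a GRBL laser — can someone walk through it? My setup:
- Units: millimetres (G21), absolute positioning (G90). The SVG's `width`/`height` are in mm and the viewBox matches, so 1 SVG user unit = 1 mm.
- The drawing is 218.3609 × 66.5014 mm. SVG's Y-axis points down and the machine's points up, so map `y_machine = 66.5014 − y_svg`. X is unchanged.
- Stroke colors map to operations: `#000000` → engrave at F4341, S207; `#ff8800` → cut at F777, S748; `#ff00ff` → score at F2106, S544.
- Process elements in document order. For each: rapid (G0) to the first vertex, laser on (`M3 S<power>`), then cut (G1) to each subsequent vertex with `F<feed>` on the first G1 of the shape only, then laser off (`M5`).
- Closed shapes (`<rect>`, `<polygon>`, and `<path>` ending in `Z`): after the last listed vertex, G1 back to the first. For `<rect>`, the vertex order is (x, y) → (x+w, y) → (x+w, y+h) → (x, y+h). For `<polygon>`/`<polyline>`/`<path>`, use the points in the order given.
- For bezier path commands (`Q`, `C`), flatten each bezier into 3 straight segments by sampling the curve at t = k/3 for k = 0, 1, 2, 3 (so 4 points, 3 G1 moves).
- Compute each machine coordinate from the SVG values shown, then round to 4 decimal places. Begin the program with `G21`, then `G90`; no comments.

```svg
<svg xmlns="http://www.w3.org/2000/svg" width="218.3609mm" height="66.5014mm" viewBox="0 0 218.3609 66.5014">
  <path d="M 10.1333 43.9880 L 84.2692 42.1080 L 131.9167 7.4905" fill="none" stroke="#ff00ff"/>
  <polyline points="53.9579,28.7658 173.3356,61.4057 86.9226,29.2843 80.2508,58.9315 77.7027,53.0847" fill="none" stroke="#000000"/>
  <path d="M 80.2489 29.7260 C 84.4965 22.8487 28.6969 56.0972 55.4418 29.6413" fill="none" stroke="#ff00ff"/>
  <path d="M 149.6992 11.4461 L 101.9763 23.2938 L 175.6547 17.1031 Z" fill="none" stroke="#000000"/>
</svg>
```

G21
G90
G0 X10.1333 Y22.5134
M3 S544
G1 X84.2692 Y24.3934 F2106
G1 X131.9167 Y59.0109
M5
G0 X53.9579 Y37.7356
M3 S207
G1 X173.3356 Y5.0957 F4341
G1 X86.9226 Y37.2171
G1 X80.2508 Y7.5699
G1 X77.7027 Y13.4167
M5
G0 X80.2489 Y36.7754
M3 S544
G1 X69.7619 Y33.9748 F2106
G1 X50.9306 Y26.6083
G1 X55.4418 Y36.8601
M5
G0 X149.6992 Y55.0553
M3 S207
G1 X101.9763 Y43.2076 F4341
G1 X175.6547 Y49.3983
G1 X149.6992 Y55.0553
M5

viewBox `0 0 218.3609 66.5014` with mm width/height → 1 unit = 1 mm. Flip: y_m = 66.5014 − y_svg.

**Shape 1** — `<path>` open polyline, stroke `#ff00ff` → score (S544, F2106). Machine vertices: (10.1333,22.5134) → (84.2692,24.3934) → (131.9167,59.0109). Open path.

**Shape 2** — `<polyline>` open polyline, stroke `#000000` → engrave (S207, F4341). Machine vertices: (53.9579,37.7356) → (173.3356,5.0957) → (86.9226,37.2171) → (80.2508,7.5699) → (77.7027,13.4167). Open path.

**Shape 3** — `<path>` cubic bezier, stroke `#ff00ff` → score (S544, F2106). Control points (SVG): P0=(80.2489,29.7260), P1=(84.4965,22.8487), P2=(28.6969,56.0972), P3=(55.4418,29.6413); sampled at t=k/3. Machine vertices: (80.2489,36.7754) → (69.7619,33.9748) → (50.9306,26.6083) → (55.4418,36.8601). Open path.

**Shape 4** — `<path>` closed polygon, stroke `#000000` → engrave (S207, F4341). Machine vertices: (149.6992,55.0553) → (101.9763,43.2076) → (175.6547,49.3983) → (149.6992,55.0553). Closed: final G1 returns to the first vertex.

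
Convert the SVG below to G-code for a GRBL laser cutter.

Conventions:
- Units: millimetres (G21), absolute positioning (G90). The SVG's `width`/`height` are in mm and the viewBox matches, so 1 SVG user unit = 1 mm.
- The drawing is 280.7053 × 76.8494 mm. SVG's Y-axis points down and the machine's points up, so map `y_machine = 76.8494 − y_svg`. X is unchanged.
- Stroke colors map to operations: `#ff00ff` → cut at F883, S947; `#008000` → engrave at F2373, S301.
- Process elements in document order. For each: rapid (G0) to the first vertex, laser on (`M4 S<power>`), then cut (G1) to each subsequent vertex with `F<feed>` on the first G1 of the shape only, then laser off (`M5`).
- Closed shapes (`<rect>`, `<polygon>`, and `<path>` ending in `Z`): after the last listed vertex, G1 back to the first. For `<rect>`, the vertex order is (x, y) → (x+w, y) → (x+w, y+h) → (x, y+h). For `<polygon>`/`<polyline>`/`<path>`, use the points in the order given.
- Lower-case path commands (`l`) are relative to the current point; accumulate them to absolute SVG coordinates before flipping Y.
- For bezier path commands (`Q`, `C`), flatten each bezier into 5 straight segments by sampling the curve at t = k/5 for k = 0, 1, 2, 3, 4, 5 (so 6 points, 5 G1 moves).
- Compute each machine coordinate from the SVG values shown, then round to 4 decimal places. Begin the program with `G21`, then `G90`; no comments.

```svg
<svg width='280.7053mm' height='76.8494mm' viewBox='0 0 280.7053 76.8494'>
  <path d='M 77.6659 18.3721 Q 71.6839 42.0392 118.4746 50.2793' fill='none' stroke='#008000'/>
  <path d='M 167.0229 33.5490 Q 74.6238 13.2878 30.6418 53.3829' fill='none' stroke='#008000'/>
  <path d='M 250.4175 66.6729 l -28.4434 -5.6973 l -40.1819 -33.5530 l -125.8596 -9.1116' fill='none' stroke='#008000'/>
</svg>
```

G21
G90
G0 X77.6659 Y58.4773
M4 S301
G1 X77.3840 Y49.6275 F2373
G1 X81.3239 Y42.0119
G1 X89.4857 Y35.6305
G1 X101.8692 Y30.4832
G1 X118.4746 Y26.5701
M5
G0 X167.0229 Y43.3004
M4 S301
G1 X131.9999 Y48.9906 F2373
G1 X100.8504 Y49.8524
G1 X73.5741 Y45.8856
G1 X50.1713 Y37.0903
G1 X30.6418 Y23.4665
M5
G0 X250.4175 Y10.1765
M4 S301
G1 X221.9741 Y15.8738 F2373
G1 X181.7922 Y49.4268
G1 X55.9326 Y58.5384
M5

viewBox `0 0 280.7053 76.8494` with mm width/height → 1 unit = 1 mm. Flip: y_m = 76.8494 − y_svg.

**Shape 1** — `<path>` quadratic bezier, stroke `#008000` → engrave (S301, F2373). Control points (SVG): P0=(77.6659,18.3721), P1=(71.6839,42.0392), P2=(118.4746,50.2793); sampled at t=k/5. Machine vertices: (77.6659,58.4773) → (77.3840,49.6275) → (81.3239,42.0119) → (89.4857,35.6305) → (101.8692,30.4832) → (118.4746,26.5701). Open path.

**Shape 2** — `<path>` quadratic bezier, stroke `#008000` → engrave (S301, F2373). Control points (SVG): P0=(167.0229,33.5490), P1=(74.6238,13.2878), P2=(30.6418,53.3829); sampled at t=k/5. Machine vertices: (167.0229,43.3004) → (131.9999,48.9906) → (100.8504,49.8524) → (73.5741,45.8856) → (50.1713,37.0903) → (30.6418,23.4665). Open path.

**Shape 3** — `<path>` open polyline, stroke `#008000` → engrave (S301, F2373). Machine vertices: (250.4175,10.1765) → (221.9741,15.8738) → (181.7922,49.4268) → (55.9326,58.5384). Open path.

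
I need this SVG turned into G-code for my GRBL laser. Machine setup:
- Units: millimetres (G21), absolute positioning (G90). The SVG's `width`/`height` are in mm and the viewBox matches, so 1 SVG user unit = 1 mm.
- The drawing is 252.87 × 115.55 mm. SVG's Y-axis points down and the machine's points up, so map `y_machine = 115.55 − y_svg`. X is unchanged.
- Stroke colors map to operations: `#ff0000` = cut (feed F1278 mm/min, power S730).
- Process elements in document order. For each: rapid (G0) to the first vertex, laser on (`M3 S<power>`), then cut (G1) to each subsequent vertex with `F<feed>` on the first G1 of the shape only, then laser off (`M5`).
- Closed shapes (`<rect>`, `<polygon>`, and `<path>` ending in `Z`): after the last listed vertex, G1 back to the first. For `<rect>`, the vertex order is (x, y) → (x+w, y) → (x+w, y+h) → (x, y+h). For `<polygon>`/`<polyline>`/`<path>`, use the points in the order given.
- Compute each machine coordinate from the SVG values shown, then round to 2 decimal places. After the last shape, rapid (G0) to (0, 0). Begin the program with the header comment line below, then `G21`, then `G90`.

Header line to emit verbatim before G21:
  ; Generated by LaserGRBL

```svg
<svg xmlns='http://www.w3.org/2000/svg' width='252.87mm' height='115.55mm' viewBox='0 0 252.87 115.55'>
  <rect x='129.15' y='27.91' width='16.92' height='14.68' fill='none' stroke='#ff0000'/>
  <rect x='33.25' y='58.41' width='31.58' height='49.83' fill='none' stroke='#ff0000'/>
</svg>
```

; Generated by LaserGRBL
G21
G90
G0 X129.15 Y87.64
M3 S730
G1 X146.07 Y87.64 F1278
G1 X146.07 Y72.96
G1 X129.15 Y72.96
G1 X129.15 Y87.64
M5
G0 X33.25 Y57.14
M3 S730
G1 X64.83 Y57.14 F1278
G1 X64.83 Y7.31
G1 X33.25 Y7.31
G1 X33.25 Y57.14
M5
G0 X0.00 Y0.00

1 u = 1 mm; y_m = 115.55 − y.

[1] `<rect>` rectangle, #ff0000→cut S730 F1278: (129.15,87.64) → (146.07,87.64) → (146.07,72.96) → (129.15,72.96) → (129.15,87.64) (closed)

[2] `<rect>` rectangle, #ff0000→cut S730 F1278: (33.25,57.14) → (64.83,57.14) → (64.83,7.31) → (33.25,7.31) → (33.25,57.14) (closed)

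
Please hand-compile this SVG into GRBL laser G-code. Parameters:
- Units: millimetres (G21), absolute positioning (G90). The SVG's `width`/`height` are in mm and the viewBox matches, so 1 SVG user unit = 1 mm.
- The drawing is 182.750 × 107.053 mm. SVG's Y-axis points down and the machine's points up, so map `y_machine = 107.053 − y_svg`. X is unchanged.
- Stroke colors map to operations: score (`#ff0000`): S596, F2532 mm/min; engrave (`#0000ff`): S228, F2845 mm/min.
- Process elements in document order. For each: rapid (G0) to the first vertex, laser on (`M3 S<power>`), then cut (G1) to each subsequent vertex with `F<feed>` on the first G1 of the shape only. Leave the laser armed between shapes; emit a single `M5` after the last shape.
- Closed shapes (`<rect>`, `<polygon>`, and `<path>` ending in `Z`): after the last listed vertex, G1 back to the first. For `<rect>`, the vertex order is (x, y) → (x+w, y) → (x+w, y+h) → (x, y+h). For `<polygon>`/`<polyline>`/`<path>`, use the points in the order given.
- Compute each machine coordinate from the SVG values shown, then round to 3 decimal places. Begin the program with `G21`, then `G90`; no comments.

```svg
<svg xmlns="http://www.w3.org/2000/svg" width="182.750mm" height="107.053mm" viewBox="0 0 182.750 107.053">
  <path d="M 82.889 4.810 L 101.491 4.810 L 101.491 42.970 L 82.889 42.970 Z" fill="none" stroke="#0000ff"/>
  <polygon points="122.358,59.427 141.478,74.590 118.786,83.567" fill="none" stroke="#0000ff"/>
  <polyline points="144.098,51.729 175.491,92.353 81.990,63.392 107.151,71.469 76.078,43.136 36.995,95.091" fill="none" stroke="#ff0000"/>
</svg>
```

G21
G90
G0 X82.889 Y102.243
M3 S228
G1 X101.491 Y102.243 F2845
G1 X101.491 Y64.083
G1 X82.889 Y64.083
G1 X82.889 Y102.243
G0 X122.358 Y47.626
M3 S228
G1 X141.478 Y32.463 F2845
G1 X118.786 Y23.486
G1 X122.358 Y47.626
G0 X144.098 Y55.324
M3 S596
G1 X175.491 Y14.700 F2532
G1 X81.990 Y43.661
G1 X107.151 Y35.584
G1 X76.078 Y63.917
G1 X36.995 Y11.962
M5

Since the viewBox matches the mm dimensions, user units are millimetres directly. The only transform is the Y-flip y_m = 107.053 − y_svg.

Shape 1 is a rectangle drawn with `<path>`. Its stroke #0000ff means engrave at S228, F2845. After flipping Y the toolpath is (82.889,102.243) → (101.491,102.243) → (101.491,64.083) → (82.889,64.083) → (82.889,102.243), returning to the start.

Shape 2 is a regular polygon drawn with `<polygon>`. Its stroke #0000ff means engrave at S228, F2845. After flipping Y the toolpath is (122.358,47.626) → (141.478,32.463) → (118.786,23.486) → (122.358,47.626), returning to the start.

Shape 3 is a open polyline drawn with `<polyline>`. Its stroke #ff0000 means score at S596, F2532. After flipping Y the toolpath is (144.098,55.324) → (175.491,14.700) → (81.990,43.661) → (107.151,35.584) → (76.078,63.917) → (36.995,11.962).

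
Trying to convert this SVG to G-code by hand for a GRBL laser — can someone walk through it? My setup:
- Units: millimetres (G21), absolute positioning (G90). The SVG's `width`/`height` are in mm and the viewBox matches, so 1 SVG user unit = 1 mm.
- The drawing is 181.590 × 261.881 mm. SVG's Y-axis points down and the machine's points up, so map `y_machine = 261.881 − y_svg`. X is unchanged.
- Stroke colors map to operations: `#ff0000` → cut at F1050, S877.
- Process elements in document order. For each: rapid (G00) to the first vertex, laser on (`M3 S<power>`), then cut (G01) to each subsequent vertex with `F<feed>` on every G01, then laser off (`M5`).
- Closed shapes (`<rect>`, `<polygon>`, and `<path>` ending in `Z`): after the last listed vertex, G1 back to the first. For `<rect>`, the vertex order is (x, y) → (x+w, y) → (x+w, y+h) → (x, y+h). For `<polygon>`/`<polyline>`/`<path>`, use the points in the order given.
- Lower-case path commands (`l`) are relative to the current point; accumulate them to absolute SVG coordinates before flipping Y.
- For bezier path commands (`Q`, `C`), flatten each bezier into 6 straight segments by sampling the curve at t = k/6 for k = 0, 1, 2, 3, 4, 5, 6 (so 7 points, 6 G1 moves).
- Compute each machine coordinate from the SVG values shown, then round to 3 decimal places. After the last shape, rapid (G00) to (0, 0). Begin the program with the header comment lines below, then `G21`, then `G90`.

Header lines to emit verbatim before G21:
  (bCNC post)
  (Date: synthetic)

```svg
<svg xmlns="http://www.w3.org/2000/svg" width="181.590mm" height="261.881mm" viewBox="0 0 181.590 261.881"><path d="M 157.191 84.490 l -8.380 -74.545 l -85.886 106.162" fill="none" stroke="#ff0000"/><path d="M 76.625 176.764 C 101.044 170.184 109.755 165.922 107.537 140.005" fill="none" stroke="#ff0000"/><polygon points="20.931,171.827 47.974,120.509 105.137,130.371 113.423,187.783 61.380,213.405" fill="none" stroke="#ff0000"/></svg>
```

Since the viewBox matches the mm dimensions, user units are millimetres directly. The only transform is the Y-flip y_m = 261.881 − y_svg.

Shape 1 is a open polyline drawn with `<path>`. Its stroke #ff0000 means cut at S877, F1050. After flipping Y the toolpath is (157.191,177.391) → (148.811,251.936) → (62.925,145.774).

Shape 2 is a cubic bezier drawn with `<path>`. Its stroke #ff0000 means cut at S877, F1050. After flipping Y the toolpath is (76.625,85.117) → (87.548,88.325) → (95.985,91.812) → (102.070,96.245) → (105.935,102.289) → (107.713,110.611) → (107.537,121.876).

Shape 3 is a regular polygon drawn with `<polygon>`. Its stroke #ff0000 means cut at S877, F1050. After flipping Y the toolpath is (20.931,90.054) → (47.974,141.372) → (105.137,131.510) → (113.423,74.098) → (61.380,48.476) → (20.931,90.054), returning to the start.

(bCNC post)
(Date: synthetic)
G21
G90
G00 X157.191 Y177.391
M3 S877
G01 X148.811 Y251.936 F1050
G01 X62.925 Y145.774 F1050
M5
G00 X76.625 Y85.117
M3 S877
G01 X87.548 Y88.325 F1050
G01 X95.985 Y91.812 F1050
G01 X102.070 Y96.245 F1050
G01 X105.935 Y102.289 F1050
G01 X107.713 Y110.611 F1050
G01 X107.537 Y121.876 F1050
M5
G00 X20.931 Y90.054
M3 S877
G01 X47.974 Y141.372 F1050
G01 X105.137 Y131.510 F1050
G01 X113.423 Y74.098 F1050
G01 X61.380 Y48.476 F1050
G01 X20.931 Y90.054 F1050
M5
G00 X0.000 Y0.000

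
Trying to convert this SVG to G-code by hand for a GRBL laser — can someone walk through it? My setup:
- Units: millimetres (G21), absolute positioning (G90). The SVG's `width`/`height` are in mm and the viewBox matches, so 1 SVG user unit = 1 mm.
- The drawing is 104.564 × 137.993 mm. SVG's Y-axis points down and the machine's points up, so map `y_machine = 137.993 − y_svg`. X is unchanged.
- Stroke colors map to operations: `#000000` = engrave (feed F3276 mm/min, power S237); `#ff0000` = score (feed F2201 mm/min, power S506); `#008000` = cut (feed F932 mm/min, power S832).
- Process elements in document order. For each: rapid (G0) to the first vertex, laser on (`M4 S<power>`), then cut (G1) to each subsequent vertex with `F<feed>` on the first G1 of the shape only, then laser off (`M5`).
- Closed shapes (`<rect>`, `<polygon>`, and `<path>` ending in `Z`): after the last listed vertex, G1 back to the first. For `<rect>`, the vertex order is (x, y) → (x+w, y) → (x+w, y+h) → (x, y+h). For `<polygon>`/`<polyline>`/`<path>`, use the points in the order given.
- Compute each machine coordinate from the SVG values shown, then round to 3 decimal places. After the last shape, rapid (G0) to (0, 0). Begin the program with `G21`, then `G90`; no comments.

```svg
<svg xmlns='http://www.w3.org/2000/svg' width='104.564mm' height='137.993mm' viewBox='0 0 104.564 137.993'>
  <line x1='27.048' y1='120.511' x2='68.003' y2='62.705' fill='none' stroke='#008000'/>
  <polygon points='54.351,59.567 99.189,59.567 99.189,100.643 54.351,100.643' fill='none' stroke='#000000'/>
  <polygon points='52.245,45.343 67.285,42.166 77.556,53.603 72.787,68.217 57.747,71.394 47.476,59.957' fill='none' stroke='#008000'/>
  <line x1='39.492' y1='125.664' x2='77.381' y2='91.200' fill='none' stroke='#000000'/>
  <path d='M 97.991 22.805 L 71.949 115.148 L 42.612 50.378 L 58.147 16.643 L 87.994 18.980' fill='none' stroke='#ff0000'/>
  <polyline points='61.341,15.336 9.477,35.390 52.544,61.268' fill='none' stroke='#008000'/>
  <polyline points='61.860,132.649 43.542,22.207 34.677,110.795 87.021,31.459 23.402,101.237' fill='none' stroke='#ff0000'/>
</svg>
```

Since the viewBox matches the mm dimensions, user units are millimetres directly. The only transform is the Y-flip y_m = 137.993 − y_svg.

Shape 1 is a line segment drawn with `<line>`. Its stroke #008000 means cut at S832, F932. After flipping Y the toolpath is (27.048,17.482) → (68.003,75.288).

Shape 2 is a rectangle drawn with `<polygon>`. Its stroke #000000 means engrave at S237, F3276. After flipping Y the toolpath is (54.351,78.426) → (99.189,78.426) → (99.189,37.350) → (54.351,37.350) → (54.351,78.426), returning to the start.

Shape 3 is a regular polygon drawn with `<polygon>`. Its stroke #008000 means cut at S832, F932. After flipping Y the toolpath is (52.245,92.650) → (67.285,95.827) → (77.556,84.390) → (72.787,69.776) → (57.747,66.599) → (47.476,78.036) → (52.245,92.650), returning to the start.

Shape 4 is a line segment drawn with `<line>`. Its stroke #000000 means engrave at S237, F3276. After flipping Y the toolpath is (39.492,12.329) → (77.381,46.793).

Shape 5 is a open polyline drawn with `<path>`. Its stroke #ff0000 means score at S506, F2201. After flipping Y the toolpath is (97.991,115.188) → (71.949,22.845) → (42.612,87.615) → (58.147,121.350) → (87.994,119.013).

Shape 6 is a open polyline drawn with `<polyline>`. Its stroke #008000 means cut at S832, F932. After flipping Y the toolpath is (61.341,122.657) → (9.477,102.603) → (52.544,76.725).

Shape 7 is a open polyline drawn with `<polyline>`. Its stroke #ff0000 means score at S506, F2201. After flipping Y the toolpath is (61.860,5.344) → (43.542,115.786) → (34.677,27.198) → (87.021,106.534) → (23.402,36.756).

G21
G90
G0 X27.048 Y17.482
M4 S832
G1 X68.003 Y75.288 F932
M5
G0 X54.351 Y78.426
M4 S237
G1 X99.189 Y78.426 F3276
G1 X99.189 Y37.350
G1 X54.351 Y37.350
G1 X54.351 Y78.426
M5
G0 X52.245 Y92.650
M4 S832
G1 X67.285 Y95.827 F932
G1 X77.556 Y84.390
G1 X72.787 Y69.776
G1 X57.747 Y66.599
G1 X47.476 Y78.036
G1 X52.245 Y92.650
M5
G0 X39.492 Y12.329
M4 S237
G1 X77.381 Y46.793 F3276
M5
G0 X97.991 Y115.188
M4 S506
G1 X71.949 Y22.845 F2201
G1 X42.612 Y87.615
G1 X58.147 Y121.350
G1 X87.994 Y119.013
M5
G0 X61.341 Y122.657
M4 S832
G1 X9.477 Y102.603 F932
G1 X52.544 Y76.725
M5
G0 X61.860 Y5.344
M4 S506
G1 X43.542 Y115.786 F2201
G1 X34.677 Y27.198
G1 X87.021 Y106.534
G1 X23.402 Y36.756
M5
G0 X0.000 Y0.000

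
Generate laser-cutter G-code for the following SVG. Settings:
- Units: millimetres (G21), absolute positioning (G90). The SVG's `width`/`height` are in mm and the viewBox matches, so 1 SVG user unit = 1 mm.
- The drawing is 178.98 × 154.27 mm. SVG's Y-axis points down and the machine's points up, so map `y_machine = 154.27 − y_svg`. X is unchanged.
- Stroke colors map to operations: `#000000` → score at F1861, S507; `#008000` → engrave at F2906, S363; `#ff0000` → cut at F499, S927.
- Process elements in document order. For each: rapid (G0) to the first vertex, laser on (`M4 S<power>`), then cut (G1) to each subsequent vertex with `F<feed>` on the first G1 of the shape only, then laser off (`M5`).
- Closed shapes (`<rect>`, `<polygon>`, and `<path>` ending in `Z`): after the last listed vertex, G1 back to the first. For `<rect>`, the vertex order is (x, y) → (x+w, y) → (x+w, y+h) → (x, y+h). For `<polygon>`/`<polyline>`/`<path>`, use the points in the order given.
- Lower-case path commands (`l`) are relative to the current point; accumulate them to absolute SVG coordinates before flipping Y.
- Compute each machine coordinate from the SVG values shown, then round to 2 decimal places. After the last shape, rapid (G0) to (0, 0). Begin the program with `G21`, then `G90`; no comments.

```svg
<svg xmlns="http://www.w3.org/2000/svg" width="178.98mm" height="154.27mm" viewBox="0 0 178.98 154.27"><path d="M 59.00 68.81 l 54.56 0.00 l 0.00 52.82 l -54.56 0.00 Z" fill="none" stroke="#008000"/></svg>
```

1 u = 1 mm; y_m = 154.27 − y.

[1] `<path>` rectangle, #008000→engrave S363 F2906: (59.00,85.46) → (113.56,85.46) → (113.56,32.64) → (59.00,32.64) → (59.00,85.46) (closed)

G21
G90
G0 X59.00 Y85.46
M4 S363
G1 X113.56 Y85.46 F2906
G1 X113.56 Y32.64
G1 X59.00 Y32.64
G1 X59.00 Y85.46
M5
G0 X0.00 Y0.00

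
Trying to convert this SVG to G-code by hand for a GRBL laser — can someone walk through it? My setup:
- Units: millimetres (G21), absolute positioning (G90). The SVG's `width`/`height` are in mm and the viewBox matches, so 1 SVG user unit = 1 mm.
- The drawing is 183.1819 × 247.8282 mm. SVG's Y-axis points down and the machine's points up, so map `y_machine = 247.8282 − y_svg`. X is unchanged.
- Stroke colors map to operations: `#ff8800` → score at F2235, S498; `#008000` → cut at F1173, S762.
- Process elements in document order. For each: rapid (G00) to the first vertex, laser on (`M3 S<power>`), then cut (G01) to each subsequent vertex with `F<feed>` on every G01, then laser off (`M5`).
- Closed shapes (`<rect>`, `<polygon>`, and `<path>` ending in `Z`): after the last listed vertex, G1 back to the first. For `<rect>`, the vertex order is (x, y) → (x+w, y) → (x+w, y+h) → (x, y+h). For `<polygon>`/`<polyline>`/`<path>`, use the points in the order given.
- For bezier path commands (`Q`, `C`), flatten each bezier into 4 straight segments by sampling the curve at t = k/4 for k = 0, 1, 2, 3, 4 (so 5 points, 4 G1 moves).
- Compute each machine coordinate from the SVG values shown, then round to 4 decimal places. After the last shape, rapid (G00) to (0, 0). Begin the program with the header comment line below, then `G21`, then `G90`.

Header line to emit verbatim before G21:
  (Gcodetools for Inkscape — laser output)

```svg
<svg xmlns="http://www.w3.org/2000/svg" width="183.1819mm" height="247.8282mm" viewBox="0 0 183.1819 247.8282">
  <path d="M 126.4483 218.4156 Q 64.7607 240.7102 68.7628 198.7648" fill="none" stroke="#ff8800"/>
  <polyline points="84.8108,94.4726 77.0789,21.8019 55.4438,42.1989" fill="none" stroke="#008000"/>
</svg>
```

(Gcodetools for Inkscape — laser output)
G21
G90
G00 X126.4483 Y29.4126
M3 S498
G01 X99.7101 Y22.2803 F2235
G01 X81.1831 Y23.1780 F2235
G01 X70.8674 Y32.1057 F2235
G01 X68.7628 Y49.0634 F2235
M5
G00 X84.8108 Y153.3556
M3 S762
G01 X77.0789 Y226.0263 F1173
G01 X55.4438 Y205.6293 F1173
M5
G00 X0.0000 Y0.0000

viewBox `0 0 183.1819 247.8282` with mm width/height → 1 unit = 1 mm. Flip: y_m = 247.8282 − y_svg.

**Shape 1** — `<path>` quadratic bezier, stroke `#ff8800` → score (S498, F2235). Control points (SVG): P0=(126.4483,218.4156), P1=(64.7607,240.7102), P2=(68.7628,198.7648); sampled at t=k/4. Machine vertices: (126.4483,29.4126) → (99.7101,22.2803) → (81.1831,23.1780) → (70.8674,32.1057) → (68.7628,49.0634). Open path.

**Shape 2** — `<polyline>` open polyline, stroke `#008000` → cut (S762, F1173). Machine vertices: (84.8108,153.3556) → (77.0789,226.0263) → (55.4438,205.6293). Open path.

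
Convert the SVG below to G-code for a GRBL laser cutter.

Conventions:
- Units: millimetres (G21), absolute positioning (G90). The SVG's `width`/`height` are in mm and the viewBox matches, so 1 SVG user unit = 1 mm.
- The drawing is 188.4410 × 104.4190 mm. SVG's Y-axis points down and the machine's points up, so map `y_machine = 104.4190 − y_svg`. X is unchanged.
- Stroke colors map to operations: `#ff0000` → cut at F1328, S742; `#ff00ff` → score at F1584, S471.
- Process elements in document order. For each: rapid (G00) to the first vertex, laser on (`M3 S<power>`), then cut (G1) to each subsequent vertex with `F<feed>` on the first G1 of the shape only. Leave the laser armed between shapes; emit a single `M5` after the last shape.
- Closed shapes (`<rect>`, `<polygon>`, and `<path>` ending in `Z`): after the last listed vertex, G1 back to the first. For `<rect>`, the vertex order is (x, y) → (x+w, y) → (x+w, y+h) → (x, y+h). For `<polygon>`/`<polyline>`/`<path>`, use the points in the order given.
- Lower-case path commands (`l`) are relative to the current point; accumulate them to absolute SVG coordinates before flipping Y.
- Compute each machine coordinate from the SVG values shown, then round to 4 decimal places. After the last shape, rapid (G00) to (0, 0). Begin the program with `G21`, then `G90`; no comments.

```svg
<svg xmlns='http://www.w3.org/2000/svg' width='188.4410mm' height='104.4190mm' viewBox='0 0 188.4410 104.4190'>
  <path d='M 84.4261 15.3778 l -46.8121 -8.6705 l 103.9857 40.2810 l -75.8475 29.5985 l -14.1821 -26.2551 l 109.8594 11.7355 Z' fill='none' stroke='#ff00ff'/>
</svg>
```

G21
G90
G00 X84.4261 Y89.0412
M3 S471
G1 X37.6140 Y97.7117 F1584
G1 X141.5997 Y57.4307
G1 X65.7522 Y27.8322
G1 X51.5701 Y54.0873
G1 X161.4295 Y42.3518
G1 X84.4261 Y89.0412
M5
G00 X0.0000 Y0.0000

Since the viewBox matches the mm dimensions, user units are millimetres directly. The only transform is the Y-flip y_m = 104.4190 − y_svg.

Shape 1 is a closed polygon drawn with `<path>`. Its stroke #ff00ff means score at S471, F1584. After flipping Y the toolpath is (84.4261,89.0412) → (37.6140,97.7117) → (141.5997,57.4307) → (65.7522,27.8322) → (51.5701,54.0873) → (161.4295,42.3518) → (84.4261,89.0412), returning to the start.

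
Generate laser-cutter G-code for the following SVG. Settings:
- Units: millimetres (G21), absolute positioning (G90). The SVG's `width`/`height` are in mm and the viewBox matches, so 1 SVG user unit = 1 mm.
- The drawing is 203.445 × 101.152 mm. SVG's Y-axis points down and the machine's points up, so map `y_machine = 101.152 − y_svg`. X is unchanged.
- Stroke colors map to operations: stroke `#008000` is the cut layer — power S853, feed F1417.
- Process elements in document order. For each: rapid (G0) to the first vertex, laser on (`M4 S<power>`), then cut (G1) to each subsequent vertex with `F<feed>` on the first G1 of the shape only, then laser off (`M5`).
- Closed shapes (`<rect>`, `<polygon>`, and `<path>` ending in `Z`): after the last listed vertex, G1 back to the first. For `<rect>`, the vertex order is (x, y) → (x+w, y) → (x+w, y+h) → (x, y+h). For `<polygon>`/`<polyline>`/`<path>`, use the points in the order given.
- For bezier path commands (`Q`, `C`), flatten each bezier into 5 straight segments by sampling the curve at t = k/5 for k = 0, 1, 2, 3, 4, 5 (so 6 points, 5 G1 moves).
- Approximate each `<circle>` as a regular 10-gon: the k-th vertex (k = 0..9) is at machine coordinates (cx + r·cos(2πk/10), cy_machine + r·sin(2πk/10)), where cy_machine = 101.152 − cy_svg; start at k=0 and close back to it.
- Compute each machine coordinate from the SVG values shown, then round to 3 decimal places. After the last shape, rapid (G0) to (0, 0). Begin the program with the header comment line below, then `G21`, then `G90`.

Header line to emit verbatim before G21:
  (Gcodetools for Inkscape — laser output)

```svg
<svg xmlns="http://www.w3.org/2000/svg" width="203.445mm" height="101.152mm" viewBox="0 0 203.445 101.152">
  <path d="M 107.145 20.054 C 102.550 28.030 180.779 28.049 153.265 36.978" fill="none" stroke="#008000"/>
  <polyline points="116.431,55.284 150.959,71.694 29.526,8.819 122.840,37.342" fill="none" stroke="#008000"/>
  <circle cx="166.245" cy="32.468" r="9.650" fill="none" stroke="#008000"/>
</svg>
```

(Gcodetools for Inkscape — laser output)
G21
G90
G0 X107.145 Y81.098
M4 S853
G1 X112.818 Y77.132 F1417
G1 X129.318 Y74.267
G1 X147.593 Y71.691
G1 X158.593 Y68.597
G1 X153.265 Y64.174
M5
G0 X116.431 Y45.868
M4 S853
G1 X150.959 Y29.458 F1417
G1 X29.526 Y92.333
G1 X122.840 Y63.810
M5
G0 X175.895 Y68.684
M4 S853
G1 X174.052 Y74.356 F1417
G1 X169.227 Y77.862
G1 X163.263 Y77.862
G1 X158.438 Y74.356
G1 X156.595 Y68.684
G1 X158.438 Y63.012
G1 X163.263 Y59.506
G1 X169.227 Y59.506
G1 X174.052 Y63.012
G1 X175.895 Y68.684
M5
G0 X0.000 Y0.000

viewBox `0 0 203.445 101.152` with mm width/height → 1 unit = 1 mm. Flip: y_m = 101.152 − y_svg.

**Shape 1** — `<path>` cubic bezier, stroke `#008000` → cut (S853, F1417). Control points (SVG): P0=(107.145,20.054), P1=(102.550,28.030), P2=(180.779,28.049), P3=(153.265,36.978); sampled at t=k/5. Machine vertices: (107.145,81.098) → (112.818,77.132) → (129.318,74.267) → (147.593,71.691) → (158.593,68.597) → (153.265,64.174). Open path.

**Shape 2** — `<polyline>` open polyline, stroke `#008000` → cut (S853, F1417). Machine vertices: (116.431,45.868) → (150.959,29.458) → (29.526,92.333) → (122.840,63.810). Open path.

**Shape 3** — `<circle>` circle, stroke `#008000` → cut (S853, F1417). Machine vertices: (175.895,68.684) → (174.052,74.356) → (169.227,77.862) → (163.263,77.862) → (158.438,74.356) → (156.595,68.684) → (158.438,63.012) → (163.263,59.506) → (169.227,59.506) → (174.052,63.012) → (175.895,68.684). Closed: final G1 returns to the first vertex.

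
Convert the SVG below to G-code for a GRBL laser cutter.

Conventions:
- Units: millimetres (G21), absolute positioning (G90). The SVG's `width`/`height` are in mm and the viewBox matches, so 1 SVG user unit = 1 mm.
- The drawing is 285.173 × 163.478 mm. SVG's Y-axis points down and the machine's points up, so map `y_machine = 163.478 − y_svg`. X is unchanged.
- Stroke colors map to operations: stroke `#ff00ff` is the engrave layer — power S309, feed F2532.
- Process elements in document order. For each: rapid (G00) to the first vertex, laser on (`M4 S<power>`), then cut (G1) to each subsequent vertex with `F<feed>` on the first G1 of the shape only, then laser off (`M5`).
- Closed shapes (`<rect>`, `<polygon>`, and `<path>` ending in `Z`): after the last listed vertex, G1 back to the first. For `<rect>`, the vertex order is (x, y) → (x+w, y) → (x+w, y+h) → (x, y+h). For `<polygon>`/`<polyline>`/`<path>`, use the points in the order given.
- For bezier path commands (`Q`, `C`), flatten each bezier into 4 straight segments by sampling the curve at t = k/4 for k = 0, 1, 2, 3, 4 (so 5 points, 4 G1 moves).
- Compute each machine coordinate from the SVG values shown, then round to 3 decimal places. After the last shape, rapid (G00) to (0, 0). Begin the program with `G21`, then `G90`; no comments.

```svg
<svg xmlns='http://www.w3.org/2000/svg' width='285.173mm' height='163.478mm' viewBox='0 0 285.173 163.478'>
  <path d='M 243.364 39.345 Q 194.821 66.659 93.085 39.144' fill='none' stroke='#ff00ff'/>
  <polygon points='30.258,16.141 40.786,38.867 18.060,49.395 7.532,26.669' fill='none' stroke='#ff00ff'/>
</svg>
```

G21
G90
G00 X243.364 Y124.133
M4 S309
G1 X215.768 Y113.903 F2532
G1 X181.523 Y110.526
G1 X140.628 Y114.003
G1 X93.085 Y124.334
M5
G00 X30.258 Y147.337
M4 S309
G1 X40.786 Y124.611 F2532
G1 X18.060 Y114.083
G1 X7.532 Y136.809
G1 X30.258 Y147.337
M5
G00 X0.000 Y0.000

1 u = 1 mm; y_m = 163.478 − y.

[1] `<path>` quadratic bezier, #ff00ff→engrave S309 F2532: (243.364,124.133) → (215.768,113.903) → (181.523,110.526) → (140.628,114.003) → (93.085,124.334)

[2] `<polygon>` regular polygon, #ff00ff→engrave S309 F2532: (30.258,147.337) → (40.786,124.611) → (18.060,114.083) → (7.532,136.809) → (30.258,147.337) (closed)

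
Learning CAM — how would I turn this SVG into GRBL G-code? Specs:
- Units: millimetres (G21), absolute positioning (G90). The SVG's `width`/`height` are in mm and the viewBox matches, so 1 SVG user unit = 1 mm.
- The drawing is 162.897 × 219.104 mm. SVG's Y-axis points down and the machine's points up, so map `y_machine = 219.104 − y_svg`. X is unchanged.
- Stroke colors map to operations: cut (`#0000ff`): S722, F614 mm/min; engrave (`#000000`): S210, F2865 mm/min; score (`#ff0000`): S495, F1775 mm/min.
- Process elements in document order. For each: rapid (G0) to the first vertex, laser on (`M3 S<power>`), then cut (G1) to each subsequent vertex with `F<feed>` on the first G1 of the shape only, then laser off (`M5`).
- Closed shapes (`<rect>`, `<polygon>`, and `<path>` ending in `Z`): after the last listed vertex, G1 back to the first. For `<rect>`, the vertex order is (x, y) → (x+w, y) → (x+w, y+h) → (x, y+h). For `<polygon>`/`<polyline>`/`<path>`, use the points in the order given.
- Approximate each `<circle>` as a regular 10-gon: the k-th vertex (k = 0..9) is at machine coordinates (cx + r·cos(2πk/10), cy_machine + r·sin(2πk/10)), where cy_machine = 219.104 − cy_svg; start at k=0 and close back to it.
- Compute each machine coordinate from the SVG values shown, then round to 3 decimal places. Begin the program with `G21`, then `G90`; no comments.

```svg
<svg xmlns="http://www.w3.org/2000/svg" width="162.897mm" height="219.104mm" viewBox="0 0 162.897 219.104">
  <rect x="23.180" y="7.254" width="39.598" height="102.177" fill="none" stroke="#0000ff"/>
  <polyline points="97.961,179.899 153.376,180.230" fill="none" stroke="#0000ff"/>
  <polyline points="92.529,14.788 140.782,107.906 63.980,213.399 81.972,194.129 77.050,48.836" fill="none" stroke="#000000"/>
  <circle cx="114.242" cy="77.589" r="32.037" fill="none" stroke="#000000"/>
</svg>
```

1 u = 1 mm; y_m = 219.104 − y.

[1] `<rect>` rectangle, #0000ff→cut S722 F614: (23.180,211.850) → (62.778,211.850) → (62.778,109.673) → (23.180,109.673) → (23.180,211.850) (closed)

[2] `<polyline>` line segment, #0000ff→cut S722 F614: (97.961,39.205) → (153.376,38.874)

[3] `<polyline>` open polyline, #000000→engrave S210 F2865: (92.529,204.316) → (140.782,111.198) → (63.980,5.705) → (81.972,24.975) → (77.050,170.268)

[4] `<circle>` circle, #000000→engrave S210 F2865: (146.279,141.515) → (140.160,160.346) → (124.142,171.984) → (104.342,171.984) → (88.324,160.346) → (82.205,141.515) → (88.324,122.684) → (104.342,111.046) → (124.142,111.046) → (140.160,122.684) → (146.279,141.515) (closed)

G21
G90
G0 X23.180 Y211.850
M3 S722
G1 X62.778 Y211.850 F614
G1 X62.778 Y109.673
G1 X23.180 Y109.673
G1 X23.180 Y211.850
M5
G0 X97.961 Y39.205
M3 S722
G1 X153.376 Y38.874 F614
M5
G0 X92.529 Y204.316
M3 S210
G1 X140.782 Y111.198 F2865
G1 X63.980 Y5.705
G1 X81.972 Y24.975
G1 X77.050 Y170.268
M5
G0 X146.279 Y141.515
M3 S210
G1 X140.160 Y160.346 F2865
G1 X124.142 Y171.984
G1 X104.342 Y171.984
G1 X88.324 Y160.346
G1 X82.205 Y141.515
G1 X88.324 Y122.684
G1 X104.342 Y111.046
G1 X124.142 Y111.046
G1 X140.160 Y122.684
G1 X146.279 Y141.515
M5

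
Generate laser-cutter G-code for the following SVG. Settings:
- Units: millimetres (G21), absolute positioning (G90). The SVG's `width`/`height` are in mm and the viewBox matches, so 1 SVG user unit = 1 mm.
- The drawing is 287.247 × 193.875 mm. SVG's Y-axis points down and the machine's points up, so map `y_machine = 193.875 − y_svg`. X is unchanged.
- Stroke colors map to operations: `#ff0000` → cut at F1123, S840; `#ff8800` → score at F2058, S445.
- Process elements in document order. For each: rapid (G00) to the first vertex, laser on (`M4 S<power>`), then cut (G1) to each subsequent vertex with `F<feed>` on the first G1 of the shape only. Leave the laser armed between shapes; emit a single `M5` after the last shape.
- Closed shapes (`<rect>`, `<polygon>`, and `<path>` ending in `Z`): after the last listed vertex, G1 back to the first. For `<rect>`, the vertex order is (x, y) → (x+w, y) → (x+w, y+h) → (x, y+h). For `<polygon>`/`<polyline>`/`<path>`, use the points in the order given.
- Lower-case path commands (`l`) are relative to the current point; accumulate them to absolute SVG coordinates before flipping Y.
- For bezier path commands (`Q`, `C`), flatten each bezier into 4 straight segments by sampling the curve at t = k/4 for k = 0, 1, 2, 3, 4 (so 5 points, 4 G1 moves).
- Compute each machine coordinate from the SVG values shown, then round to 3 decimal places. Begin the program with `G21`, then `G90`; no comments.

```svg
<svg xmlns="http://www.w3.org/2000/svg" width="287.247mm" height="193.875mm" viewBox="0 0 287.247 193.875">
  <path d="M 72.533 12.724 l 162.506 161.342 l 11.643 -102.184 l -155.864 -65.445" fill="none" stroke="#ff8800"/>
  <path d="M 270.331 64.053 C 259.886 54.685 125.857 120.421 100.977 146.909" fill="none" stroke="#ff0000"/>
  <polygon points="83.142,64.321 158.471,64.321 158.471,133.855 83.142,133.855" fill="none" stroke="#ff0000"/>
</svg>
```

G21
G90
G00 X72.533 Y181.151
M4 S445
G1 X235.039 Y19.809 F2058
G1 X246.682 Y121.993
G1 X90.818 Y187.438
G00 X270.331 Y129.822
M4 S840
G1 X242.962 Y124.553 F1123
G1 X191.067 Y101.840
G1 X136.466 Y72.404
G1 X100.977 Y46.966
G00 X83.142 Y129.554
M4 S840
G1 X158.471 Y129.554 F1123
G1 X158.471 Y60.020
G1 X83.142 Y60.020
G1 X83.142 Y129.554
M5

viewBox `0 0 287.247 193.875` with mm width/height → 1 unit = 1 mm. Flip: y_m = 193.875 − y_svg.

**Shape 1** — `<path>` open polyline, stroke `#ff8800` → score (S445, F2058). Machine vertices: (72.533,181.151) → (235.039,19.809) → (246.682,121.993) → (90.818,187.438). Open path.

**Shape 2** — `<path>` cubic bezier, stroke `#ff0000` → cut (S840, F1123). Control points (SVG): P0=(270.331,64.053), P1=(259.886,54.685), P2=(125.857,120.421), P3=(100.977,146.909); sampled at t=k/4. Machine vertices: (270.331,129.822) → (242.962,124.553) → (191.067,101.840) → (136.466,72.404) → (100.977,46.966). Open path.

**Shape 3** — `<polygon>` rectangle, stroke `#ff0000` → cut (S840, F1123). Machine vertices: (83.142,129.554) → (158.471,129.554) → (158.471,60.020) → (83.142,60.020) → (83.142,129.554). Closed: final G1 returns to the first vertex.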